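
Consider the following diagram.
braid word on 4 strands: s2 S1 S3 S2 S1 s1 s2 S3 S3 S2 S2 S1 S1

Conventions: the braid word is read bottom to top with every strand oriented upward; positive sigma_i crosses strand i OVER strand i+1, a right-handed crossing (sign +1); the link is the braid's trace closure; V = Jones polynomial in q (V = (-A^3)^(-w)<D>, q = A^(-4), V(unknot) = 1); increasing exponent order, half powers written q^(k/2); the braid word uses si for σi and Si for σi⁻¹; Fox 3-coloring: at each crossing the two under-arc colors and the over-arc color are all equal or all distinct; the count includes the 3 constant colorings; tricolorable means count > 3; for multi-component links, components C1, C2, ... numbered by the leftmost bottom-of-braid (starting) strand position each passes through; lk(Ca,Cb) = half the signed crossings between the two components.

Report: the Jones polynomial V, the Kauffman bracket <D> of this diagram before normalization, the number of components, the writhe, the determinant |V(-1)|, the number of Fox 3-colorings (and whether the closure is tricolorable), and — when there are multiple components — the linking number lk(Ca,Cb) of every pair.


Jones polynomial: V(q) = q^-10 - 2q^-9 + 2q^-8 - 4q^-7 + 4q^-6 - 3q^-5 + 3q^-4 - q^-3 + q^-2
<D> = -A^-13 + A^-9 - 3A^-5 + 3A^-1 - 4A^3 + 4A^7 - 2A^11 + 2A^15 - A^19; writhe -7
components 1, writhe -7 (13 crossings)
3-colorings: 9 of 3^13, det 21 — tricolorable
note: |V(-1)| = 21: so tricolorable, since 3 divides 21


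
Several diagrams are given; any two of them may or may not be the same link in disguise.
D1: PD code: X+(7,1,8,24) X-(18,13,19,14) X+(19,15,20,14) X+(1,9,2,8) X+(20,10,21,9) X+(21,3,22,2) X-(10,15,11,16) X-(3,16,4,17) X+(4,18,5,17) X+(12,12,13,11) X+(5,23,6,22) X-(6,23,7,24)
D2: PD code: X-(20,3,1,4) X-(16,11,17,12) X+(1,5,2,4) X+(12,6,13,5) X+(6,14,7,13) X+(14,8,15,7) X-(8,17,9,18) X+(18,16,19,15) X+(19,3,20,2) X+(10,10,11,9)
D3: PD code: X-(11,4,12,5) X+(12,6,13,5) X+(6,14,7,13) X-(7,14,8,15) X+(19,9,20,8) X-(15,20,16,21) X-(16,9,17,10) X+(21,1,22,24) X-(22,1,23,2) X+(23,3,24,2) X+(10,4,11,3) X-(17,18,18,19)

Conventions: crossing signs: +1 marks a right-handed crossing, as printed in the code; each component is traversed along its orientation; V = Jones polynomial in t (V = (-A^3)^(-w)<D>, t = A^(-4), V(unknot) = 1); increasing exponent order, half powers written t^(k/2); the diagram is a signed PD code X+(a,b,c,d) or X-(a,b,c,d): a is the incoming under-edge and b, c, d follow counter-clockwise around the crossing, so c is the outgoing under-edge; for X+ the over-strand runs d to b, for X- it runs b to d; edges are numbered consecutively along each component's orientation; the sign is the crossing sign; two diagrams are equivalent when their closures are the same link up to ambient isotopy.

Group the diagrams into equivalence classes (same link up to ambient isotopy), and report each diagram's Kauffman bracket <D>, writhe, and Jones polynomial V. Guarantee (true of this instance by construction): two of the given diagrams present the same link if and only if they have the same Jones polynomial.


grouping into links: {D1} | {D2} | {D3}
V(D1) = t + t^3 - t^4  (w +4, c 12, <D> = -A^-4 + 1 + A^8)
D2 (bracket A^-8 - 2A^-4 + 2 - 2A^4 + 2A^8 - A^12 + A^16; 10 crossings at w = +4): V = t^-1 - 1 + 2t - 2t^2 + 2t^3 - 2t^4 + t^5
V(D3) = 1  [12 crossings, <D> = 1, w = 0]
why: V(t) takes 3 values over 3 diagrams, fixing the grouping


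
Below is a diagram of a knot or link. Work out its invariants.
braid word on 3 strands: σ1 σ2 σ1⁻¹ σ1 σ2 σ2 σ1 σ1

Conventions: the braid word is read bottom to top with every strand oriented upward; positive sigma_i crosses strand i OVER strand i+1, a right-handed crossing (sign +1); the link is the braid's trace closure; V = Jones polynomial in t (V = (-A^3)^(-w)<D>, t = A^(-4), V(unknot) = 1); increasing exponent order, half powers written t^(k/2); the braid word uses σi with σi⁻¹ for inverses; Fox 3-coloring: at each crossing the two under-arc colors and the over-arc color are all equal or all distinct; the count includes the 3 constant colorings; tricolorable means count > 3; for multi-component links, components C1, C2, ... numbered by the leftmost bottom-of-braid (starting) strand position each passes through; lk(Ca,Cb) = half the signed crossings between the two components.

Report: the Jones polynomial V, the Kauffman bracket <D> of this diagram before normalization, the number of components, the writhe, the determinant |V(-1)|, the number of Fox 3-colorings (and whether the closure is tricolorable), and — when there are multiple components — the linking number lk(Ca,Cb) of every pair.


V = t^2 + 2t^4 - 2t^5 + t^6 - 2t^7 + t^8
<D> = A^-14 - 2A^-10 + A^-6 - 2A^-2 + 2A^2 + A^10 (w = +6)
1 component over 8 crossings, w = +6
27 Fox colorings among 3^8, |V(-1)| = 9: tricolorable
why: V spans 6 powers of t: at least 6 crossings in any diagram


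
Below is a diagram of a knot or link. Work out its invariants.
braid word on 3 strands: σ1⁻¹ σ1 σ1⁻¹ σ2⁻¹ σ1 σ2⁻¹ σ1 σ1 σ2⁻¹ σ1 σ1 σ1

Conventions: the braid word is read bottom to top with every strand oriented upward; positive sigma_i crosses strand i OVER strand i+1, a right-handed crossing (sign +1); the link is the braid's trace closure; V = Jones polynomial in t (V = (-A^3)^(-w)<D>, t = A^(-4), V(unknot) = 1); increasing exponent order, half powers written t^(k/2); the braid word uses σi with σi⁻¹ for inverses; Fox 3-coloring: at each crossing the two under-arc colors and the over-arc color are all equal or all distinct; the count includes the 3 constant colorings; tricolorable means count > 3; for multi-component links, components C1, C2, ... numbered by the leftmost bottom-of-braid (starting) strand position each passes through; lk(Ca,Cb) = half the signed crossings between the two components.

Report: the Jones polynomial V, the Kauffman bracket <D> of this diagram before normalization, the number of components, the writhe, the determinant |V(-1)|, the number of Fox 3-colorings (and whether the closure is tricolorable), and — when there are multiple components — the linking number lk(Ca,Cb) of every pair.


Jones polynomial: V(t) = -t^-2 + 3t^-1 - 4 + 6t - 6t^2 + 6t^3 - 5t^4 + 3t^5 - t^6
<D> = -A^-18 + 3A^-14 - 5A^-10 + 6A^-6 - 6A^-2 + 6A^2 - 4A^6 + 3A^10 - A^14; writhe +2
components 1, writhe +2 (12 crossings)
3-colorings: 3 of 3^12, det 35 — not tricolorable
note: V spans 8 powers of t: at least 8 crossings in any diagram


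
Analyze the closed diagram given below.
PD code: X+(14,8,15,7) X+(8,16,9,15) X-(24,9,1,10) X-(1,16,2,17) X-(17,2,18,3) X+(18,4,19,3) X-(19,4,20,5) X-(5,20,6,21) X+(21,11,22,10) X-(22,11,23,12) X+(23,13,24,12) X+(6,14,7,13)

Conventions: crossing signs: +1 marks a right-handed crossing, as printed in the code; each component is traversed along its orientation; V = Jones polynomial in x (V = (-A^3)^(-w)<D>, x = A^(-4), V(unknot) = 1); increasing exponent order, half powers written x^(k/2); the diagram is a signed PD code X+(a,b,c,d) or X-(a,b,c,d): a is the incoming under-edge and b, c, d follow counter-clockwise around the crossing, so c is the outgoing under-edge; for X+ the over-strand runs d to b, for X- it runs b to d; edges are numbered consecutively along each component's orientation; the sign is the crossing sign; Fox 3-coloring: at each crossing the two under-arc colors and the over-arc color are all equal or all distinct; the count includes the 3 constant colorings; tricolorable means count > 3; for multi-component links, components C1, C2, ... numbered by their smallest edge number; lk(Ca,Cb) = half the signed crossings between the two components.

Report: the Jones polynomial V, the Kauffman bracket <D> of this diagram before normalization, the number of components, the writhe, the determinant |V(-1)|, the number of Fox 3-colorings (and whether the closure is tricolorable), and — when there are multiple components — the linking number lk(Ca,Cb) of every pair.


V = -x^-3 + x^-2 - x^-1 + 3 - x + x^2 - x^3
<D> = -A^-12 + A^-8 - A^-4 + 3 - A^4 + A^8 - A^12 (w = 0)
1 component over 12 crossings, w = 0
27 Fox colorings among 3^12, |V(-1)| = 9: tricolorable
why: V spans 6 powers of x: at least 6 crossings in any diagram


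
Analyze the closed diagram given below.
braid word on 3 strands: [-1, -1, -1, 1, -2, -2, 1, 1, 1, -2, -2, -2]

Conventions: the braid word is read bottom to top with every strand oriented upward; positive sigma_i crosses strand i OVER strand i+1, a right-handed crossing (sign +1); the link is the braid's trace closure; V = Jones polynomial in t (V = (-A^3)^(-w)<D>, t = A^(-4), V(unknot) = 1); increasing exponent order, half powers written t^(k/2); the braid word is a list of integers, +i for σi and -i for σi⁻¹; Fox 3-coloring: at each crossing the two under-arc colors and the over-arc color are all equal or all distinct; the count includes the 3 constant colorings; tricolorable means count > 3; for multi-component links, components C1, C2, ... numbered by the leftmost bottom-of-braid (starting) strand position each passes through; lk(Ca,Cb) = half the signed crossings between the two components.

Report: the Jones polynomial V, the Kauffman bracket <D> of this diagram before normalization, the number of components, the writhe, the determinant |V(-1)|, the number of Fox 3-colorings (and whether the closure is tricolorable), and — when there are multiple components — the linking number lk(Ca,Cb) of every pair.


V = -t^-8 + 2t^-7 - 4t^-6 + 5t^-5 - 5t^-4 + 6t^-3 - 4t^-2 + 3t^-1 - 1
<D> = -A^-12 + 3A^-8 - 4A^-4 + 6 - 5A^4 + 5A^8 - 4A^12 + 2A^16 - A^20 (w = -4)
1 component over 12 crossings, w = -4
3 Fox colorings among 3^12, |V(-1)| = 31: not tricolorable
why: free reduction leaves σ1⁻¹ σ1⁻¹ σ2⁻¹ σ2⁻¹ σ1 σ1 σ1 σ2⁻¹ σ2⁻¹ σ2⁻¹ of the original 12 letters


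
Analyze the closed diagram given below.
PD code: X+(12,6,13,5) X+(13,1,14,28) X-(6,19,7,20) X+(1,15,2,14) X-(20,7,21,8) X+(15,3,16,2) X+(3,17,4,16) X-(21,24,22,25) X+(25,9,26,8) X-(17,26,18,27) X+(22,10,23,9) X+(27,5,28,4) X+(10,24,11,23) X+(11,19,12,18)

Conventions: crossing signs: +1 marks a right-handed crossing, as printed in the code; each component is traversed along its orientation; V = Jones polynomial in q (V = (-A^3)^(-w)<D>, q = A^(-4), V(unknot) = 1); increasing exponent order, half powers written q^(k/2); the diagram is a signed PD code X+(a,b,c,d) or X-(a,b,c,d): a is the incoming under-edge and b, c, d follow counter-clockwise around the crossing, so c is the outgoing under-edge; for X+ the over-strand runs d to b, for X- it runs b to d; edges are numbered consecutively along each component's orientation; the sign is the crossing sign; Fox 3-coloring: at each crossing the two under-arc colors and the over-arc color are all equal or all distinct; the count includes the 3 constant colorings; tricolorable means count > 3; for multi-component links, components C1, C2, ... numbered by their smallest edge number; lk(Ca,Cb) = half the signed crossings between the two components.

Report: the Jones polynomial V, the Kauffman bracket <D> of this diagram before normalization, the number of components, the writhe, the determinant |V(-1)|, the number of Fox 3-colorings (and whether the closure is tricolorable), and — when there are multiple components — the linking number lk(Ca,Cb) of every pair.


Jones polynomial: V(q) = 1 - 2q + 3q^2 - 4q^3 + 6q^4 - 5q^5 + 5q^6 - 4q^7 + 2q^8 - q^9
<D> = -A^-18 + 2A^-14 - 4A^-10 + 5A^-6 - 5A^-2 + 6A^2 - 4A^6 + 3A^10 - 2A^14 + A^18; writhe +6
components 1, writhe +6 (14 crossings)
3-colorings: 9 of 3^14, det 33 — tricolorable
note: w = +6 (over 14 crossings) is diagram-only; (-A^3)^(-6) removes it from V


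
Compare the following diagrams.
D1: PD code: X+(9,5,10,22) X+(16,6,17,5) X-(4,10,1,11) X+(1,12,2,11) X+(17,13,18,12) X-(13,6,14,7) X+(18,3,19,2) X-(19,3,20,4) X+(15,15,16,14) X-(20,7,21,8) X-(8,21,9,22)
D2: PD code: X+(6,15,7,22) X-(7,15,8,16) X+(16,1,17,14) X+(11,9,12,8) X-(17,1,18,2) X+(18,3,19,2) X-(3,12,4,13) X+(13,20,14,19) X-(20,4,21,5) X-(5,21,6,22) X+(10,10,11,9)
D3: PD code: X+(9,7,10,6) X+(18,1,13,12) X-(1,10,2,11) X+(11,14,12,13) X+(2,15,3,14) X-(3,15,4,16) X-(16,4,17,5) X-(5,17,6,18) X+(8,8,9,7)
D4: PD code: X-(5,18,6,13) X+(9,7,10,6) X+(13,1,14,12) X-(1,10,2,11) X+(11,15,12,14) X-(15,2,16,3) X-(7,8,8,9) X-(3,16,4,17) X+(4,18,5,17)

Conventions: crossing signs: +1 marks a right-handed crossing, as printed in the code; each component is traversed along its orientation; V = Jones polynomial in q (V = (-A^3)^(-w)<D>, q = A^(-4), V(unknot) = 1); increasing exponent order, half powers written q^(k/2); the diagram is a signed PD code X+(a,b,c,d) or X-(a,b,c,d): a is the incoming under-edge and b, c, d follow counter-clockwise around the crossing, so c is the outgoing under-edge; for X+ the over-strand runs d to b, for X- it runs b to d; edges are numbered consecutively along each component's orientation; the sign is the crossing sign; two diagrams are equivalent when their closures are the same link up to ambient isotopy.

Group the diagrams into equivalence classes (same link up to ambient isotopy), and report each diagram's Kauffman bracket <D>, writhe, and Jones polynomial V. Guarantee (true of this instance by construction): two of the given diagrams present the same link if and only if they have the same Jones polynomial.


grouping into links: {D1} | {D2, D3, D4}
V(D1) = -q^(-1/2) - q^(1/2)  (w +1, c 11, <D> = A + A^5)
V(D2) = q^(-7/2) - 2q^(-5/2) + q^(-3/2) - 2q^(-1/2) + q^(1/2) - q^(3/2)  [11 crossings, <D> = A^-3 - A + 2A^5 - A^9 + 2A^13 - A^17, w = +1]
V(D3) = q^(-7/2) - 2q^(-5/2) + q^(-3/2) - 2q^(-1/2) + q^(1/2) - q^(3/2)  (w +1, c 9, <D> = A^-3 - A + 2A^5 - A^9 + 2A^13 - A^17)
V(D4) = q^(-7/2) - 2q^(-5/2) + q^(-3/2) - 2q^(-1/2) + q^(1/2) - q^(3/2)  (w -1, c 9, <D> = A^-9 - A^-5 + 2A^-1 - A^3 + 2A^7 - A^11)
why: V(q) takes 2 values over 4 diagrams, fixing the grouping


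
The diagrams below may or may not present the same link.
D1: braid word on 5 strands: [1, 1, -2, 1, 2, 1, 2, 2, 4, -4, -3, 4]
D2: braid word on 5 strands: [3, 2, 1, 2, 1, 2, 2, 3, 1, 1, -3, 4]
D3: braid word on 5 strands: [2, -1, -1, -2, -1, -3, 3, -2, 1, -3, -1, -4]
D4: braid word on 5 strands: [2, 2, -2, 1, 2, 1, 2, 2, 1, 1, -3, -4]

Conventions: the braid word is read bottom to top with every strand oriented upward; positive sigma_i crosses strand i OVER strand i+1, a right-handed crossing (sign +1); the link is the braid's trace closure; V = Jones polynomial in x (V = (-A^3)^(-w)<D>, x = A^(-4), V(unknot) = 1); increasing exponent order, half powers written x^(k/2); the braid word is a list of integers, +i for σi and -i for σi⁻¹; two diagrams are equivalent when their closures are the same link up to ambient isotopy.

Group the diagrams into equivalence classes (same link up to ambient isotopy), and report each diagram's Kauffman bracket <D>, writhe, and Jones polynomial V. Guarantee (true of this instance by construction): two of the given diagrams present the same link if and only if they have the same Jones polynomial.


classes: {D1} | {D2, D4} | {D3}
V(D1) = x^2 + 2x^4 - 2x^5 + x^6 - 2x^7 + x^8  [12 crossings, <D> = A^-14 - 2A^-10 + A^-6 - 2A^-2 + 2A^2 + A^10, w = +6]
V(D2) = x^3 + x^5 - x^8  [12 crossings, <D> = -A^-2 + A^10 + A^18, w = +10]
D3 (bracket A^-14 + A^-6 - A^-2; 12 crossings at w = -6): V = -x^-4 + x^-3 + x^-1
D4 (bracket -A^-14 + A^-2 + A^6; 12 crossings at w = +6): V = x^3 + x^5 - x^8
insight: 3 values of V(x) split the 4 diagrams


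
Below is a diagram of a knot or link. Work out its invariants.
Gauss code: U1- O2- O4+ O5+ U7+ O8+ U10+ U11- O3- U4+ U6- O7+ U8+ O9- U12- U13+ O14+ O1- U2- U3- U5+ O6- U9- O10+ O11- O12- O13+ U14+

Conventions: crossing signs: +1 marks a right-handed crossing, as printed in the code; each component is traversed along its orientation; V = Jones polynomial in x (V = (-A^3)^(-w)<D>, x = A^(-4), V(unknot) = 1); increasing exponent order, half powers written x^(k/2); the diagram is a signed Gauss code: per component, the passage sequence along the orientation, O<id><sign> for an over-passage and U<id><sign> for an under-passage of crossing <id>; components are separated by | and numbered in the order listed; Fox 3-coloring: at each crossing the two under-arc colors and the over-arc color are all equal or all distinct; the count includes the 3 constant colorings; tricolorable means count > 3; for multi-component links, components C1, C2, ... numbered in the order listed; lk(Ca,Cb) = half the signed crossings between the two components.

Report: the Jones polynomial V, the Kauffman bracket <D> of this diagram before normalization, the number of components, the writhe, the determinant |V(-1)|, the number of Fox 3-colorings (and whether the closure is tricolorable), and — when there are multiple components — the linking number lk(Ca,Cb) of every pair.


V(x) = -x^-3 + 2x^-2 - 2x^-1 + 3 - 2x + 2x^2 - x^3
bracket: -A^-12 + 2A^-8 - 2A^-4 + 3 - 2A^4 + 2A^8 - A^12, w = 0
1 component, writhe 0, over 14 crossings
det 13, colorings 3 of 3^14 — not tricolorable
observation: |V(-1)| = 13: so not tricolorable, since 3 does not divide 13


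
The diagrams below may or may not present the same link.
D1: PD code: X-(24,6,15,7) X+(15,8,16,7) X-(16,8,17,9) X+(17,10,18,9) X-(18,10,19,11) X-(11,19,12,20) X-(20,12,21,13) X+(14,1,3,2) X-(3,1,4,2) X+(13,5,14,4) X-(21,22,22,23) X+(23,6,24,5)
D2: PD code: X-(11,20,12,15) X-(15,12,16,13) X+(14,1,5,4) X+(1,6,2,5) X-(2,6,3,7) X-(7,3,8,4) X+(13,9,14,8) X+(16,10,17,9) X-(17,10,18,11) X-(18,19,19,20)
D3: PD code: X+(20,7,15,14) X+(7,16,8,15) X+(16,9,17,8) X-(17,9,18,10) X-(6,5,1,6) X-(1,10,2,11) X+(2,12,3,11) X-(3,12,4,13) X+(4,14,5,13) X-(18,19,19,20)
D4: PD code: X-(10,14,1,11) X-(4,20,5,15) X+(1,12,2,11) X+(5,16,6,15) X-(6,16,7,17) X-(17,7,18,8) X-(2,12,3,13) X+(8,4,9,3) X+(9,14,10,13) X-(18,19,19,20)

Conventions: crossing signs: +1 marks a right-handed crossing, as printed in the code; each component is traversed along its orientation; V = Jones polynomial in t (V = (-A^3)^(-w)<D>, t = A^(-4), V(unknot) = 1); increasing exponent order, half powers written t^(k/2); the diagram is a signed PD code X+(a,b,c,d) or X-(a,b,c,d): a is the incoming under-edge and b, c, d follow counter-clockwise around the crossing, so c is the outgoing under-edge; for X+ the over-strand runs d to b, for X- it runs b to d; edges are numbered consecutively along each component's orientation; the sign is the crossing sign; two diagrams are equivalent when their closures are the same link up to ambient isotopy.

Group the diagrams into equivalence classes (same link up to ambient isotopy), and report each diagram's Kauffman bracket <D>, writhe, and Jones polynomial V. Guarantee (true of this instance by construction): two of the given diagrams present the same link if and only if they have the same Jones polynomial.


equivalence classes: {D1, D2, D4} | {D3}
D1 (bracket A^-6 + A^-2 + A^2 + A^6; 12 crossings at w = -2): V = t^-3 + t^-2 + t^-1 + 1
V(D2) = t^-3 + t^-2 + t^-1 + 1  (w -2, c 10, <D> = A^-6 + A^-2 + A^2 + A^6)
V(D3) = 1 + t + t^2 + t^3  [10 crossings, <D> = A^-12 + A^-8 + A^-4 + 1, w = 0]
D4 (bracket A^-6 + A^-2 + A^2 + A^6; 10 crossings at w = -2): V = t^-3 + t^-2 + t^-1 + 1
observation: comparing 4 Jones polynomials yields 2 groups


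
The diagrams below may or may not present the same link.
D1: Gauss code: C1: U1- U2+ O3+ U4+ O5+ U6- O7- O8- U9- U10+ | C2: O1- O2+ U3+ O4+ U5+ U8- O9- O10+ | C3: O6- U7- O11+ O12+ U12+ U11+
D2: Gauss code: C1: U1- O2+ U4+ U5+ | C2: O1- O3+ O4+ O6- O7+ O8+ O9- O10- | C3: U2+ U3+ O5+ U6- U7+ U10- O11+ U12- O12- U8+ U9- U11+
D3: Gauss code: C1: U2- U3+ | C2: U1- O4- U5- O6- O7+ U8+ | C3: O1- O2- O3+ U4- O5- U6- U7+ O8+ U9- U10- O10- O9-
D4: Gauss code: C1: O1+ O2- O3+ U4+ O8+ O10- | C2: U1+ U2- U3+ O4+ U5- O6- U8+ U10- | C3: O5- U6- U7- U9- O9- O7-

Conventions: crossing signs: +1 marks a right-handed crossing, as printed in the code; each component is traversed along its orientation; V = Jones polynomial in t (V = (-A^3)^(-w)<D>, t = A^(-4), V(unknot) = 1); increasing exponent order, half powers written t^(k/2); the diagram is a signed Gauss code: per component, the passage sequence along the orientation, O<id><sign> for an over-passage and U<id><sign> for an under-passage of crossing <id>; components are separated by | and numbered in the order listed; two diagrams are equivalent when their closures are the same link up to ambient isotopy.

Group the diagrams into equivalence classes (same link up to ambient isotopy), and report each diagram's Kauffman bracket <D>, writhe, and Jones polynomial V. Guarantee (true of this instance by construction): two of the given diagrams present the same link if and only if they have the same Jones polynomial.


classes: {D1, D4} | {D2} | {D3}
V(D1) = t^-2 + 2 + t^2  [12 crossings, <D> = A^-2 + 2A^6 + A^14, w = +2]
V(D2) = 1 + t + t^2 + t^3  [12 crossings, <D> = A^-6 + A^-2 + A^2 + A^6, w = +2]
D3 (bracket A^-12 + A^-8 + A^-4 + 1; 10 crossings at w = -4): V = t^-3 + t^-2 + t^-1 + 1
V(D4) = t^-2 + 2 + t^2  [10 crossings, <D> = A^-14 + 2A^-6 + A^2, w = -2]
note: comparing 4 Jones polynomials yields 3 groups


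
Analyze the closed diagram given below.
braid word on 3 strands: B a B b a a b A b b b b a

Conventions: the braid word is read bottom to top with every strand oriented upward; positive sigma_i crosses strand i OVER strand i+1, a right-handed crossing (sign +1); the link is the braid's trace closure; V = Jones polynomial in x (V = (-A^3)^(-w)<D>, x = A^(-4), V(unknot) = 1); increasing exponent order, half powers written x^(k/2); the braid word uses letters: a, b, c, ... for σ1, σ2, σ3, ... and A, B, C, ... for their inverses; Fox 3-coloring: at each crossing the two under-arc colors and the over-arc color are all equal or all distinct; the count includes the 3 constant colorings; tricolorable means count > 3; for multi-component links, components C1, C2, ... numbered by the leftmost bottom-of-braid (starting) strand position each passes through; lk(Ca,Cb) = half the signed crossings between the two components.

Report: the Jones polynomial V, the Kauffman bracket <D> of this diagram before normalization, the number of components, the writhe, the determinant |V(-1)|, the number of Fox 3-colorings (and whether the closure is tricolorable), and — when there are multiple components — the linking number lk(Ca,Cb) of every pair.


V(x) = -2x^(5/2) + 2x^(7/2) - 6x^(9/2) + 7x^(11/2) - 8x^(13/2) + 8x^(15/2) - 7x^(17/2) + 5x^(19/2) - 2x^(21/2) + x^(23/2)
bracket: -A^-25 + 2A^-21 - 5A^-17 + 7A^-13 - 8A^-9 + 8A^-5 - 7A^-1 + 6A^3 - 2A^7 + 2A^11, w = +7
2 components, writhe +7, over 13 crossings
lk(C1,C2) = 0
det 48, colorings 9 of 3^13 — tricolorable
observation: span 9 respects span(V) <= c + mu - 1 = 14 for this 2-component diagram


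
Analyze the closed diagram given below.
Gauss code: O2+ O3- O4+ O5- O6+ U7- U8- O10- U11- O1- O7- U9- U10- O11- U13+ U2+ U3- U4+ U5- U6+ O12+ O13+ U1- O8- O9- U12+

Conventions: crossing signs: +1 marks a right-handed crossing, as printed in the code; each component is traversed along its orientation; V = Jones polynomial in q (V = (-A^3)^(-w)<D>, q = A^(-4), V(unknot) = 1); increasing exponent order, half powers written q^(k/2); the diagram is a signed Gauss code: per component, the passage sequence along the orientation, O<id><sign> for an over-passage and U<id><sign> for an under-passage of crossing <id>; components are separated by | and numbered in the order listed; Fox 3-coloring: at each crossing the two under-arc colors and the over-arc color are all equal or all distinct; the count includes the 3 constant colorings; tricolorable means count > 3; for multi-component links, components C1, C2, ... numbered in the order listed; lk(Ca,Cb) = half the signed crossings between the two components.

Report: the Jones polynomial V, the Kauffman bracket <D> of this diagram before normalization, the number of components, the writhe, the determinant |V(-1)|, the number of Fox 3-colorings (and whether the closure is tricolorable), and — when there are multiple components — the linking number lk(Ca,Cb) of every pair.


Jones polynomial: V(q) = -q^-6 + q^-5 - q^-4 + 2q^-3 - q^-2 + q^-1
<D> = -A^-5 + A^-1 - 2A^3 + A^7 - A^11 + A^15; writhe -3
components 1, writhe -3 (13 crossings)
3-colorings: 3 of 3^13, det 7 — not tricolorable
note: |V(-1)| = 7: so not tricolorable, since 3 does not divide 7


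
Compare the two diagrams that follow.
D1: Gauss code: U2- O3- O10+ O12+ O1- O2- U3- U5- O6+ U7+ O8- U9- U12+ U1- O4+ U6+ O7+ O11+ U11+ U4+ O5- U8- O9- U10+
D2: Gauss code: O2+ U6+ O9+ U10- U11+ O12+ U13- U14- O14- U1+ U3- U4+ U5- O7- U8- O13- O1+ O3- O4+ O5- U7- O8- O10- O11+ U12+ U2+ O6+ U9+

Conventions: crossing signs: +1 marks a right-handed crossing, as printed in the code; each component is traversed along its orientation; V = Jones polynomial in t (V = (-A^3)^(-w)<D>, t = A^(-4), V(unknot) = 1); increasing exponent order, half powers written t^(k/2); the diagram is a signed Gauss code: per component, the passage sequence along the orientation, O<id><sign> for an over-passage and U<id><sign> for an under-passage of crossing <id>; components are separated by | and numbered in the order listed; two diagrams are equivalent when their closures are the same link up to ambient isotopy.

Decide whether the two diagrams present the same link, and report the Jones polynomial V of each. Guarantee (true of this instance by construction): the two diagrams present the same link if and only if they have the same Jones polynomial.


equivalent: no
D1 (bracket -A^-12 + 2A^-8 - 2A^-4 + 3 - 2A^4 + 2A^8 - A^12; 12 crossings at w = 0): V = -t^-3 + 2t^-2 - 2t^-1 + 3 - 2t + 2t^2 - t^3
D2 (bracket -A^-12 + A^-8 - A^-4 + 3 - A^4 + A^8 - A^12; 14 crossings at w = 0): V = -t^-3 + t^-2 - t^-1 + 3 - t + t^2 - t^3
key observation: V(t) takes 2 values over 2 diagrams, fixing the grouping


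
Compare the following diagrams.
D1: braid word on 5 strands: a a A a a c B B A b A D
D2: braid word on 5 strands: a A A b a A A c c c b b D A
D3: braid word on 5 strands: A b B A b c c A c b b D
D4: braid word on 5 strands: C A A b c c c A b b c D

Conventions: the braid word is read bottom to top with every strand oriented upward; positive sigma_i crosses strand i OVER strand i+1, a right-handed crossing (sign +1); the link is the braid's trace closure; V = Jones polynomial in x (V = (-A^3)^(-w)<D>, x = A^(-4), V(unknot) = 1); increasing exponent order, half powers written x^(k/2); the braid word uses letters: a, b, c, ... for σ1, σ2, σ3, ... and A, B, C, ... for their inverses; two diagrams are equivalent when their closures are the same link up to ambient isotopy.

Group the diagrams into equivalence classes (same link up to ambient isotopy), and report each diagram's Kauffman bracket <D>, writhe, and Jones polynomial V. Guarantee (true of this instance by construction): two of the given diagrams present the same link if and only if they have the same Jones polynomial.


classes: {D1} | {D2, D3, D4}
V(D1) = x^-2 - x^-1 + 1 - x + x^2  [12 crossings, <D> = A^-8 - A^-4 + 1 - A^4 + A^8, w = 0]
V(D2) = -x^-2 + 2x^-1 - 3 + 6x - 6x^2 + 7x^3 - 6x^4 + 4x^5 - 3x^6 + x^7  (w +2, c 14, <D> = A^-22 - 3A^-18 + 4A^-14 - 6A^-10 + 7A^-6 - 6A^-2 + 6A^2 - 3A^6 + 2A^10 - A^14)
D3 (bracket A^-22 - 3A^-18 + 4A^-14 - 6A^-10 + 7A^-6 - 6A^-2 + 6A^2 - 3A^6 + 2A^10 - A^14; 12 crossings at w = +2): V = -x^-2 + 2x^-1 - 3 + 6x - 6x^2 + 7x^3 - 6x^4 + 4x^5 - 3x^6 + x^7
V(D4) = -x^-2 + 2x^-1 - 3 + 6x - 6x^2 + 7x^3 - 6x^4 + 4x^5 - 3x^6 + x^7  (w +2, c 12, <D> = A^-22 - 3A^-18 + 4A^-14 - 6A^-10 + 7A^-6 - 6A^-2 + 6A^2 - 3A^6 + 2A^10 - A^14)
note: 2 classes among 4 diagrams; unequal V(x) rules out equality


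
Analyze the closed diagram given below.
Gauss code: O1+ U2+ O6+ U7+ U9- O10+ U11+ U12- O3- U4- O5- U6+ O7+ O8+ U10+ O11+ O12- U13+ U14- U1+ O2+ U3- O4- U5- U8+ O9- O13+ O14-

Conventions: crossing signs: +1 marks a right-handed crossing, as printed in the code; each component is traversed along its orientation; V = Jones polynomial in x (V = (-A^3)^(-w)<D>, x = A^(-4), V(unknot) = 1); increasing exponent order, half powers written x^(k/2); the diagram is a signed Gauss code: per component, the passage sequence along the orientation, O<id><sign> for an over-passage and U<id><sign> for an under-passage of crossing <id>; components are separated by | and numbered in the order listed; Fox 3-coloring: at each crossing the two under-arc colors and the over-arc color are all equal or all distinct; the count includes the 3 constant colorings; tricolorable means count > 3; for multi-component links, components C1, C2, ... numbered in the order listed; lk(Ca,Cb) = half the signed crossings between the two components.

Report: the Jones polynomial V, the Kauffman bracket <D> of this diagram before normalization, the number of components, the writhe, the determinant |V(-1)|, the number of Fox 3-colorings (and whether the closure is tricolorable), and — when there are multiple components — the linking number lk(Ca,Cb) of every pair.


Jones polynomial: V(x) = x^-2 - 2x^-1 + 4 - 4x + 4x^2 - 4x^3 + 3x^4 - 2x^5 + x^6
<D> = A^-18 - 2A^-14 + 3A^-10 - 4A^-6 + 4A^-2 - 4A^2 + 4A^6 - 2A^10 + A^14; writhe +2
components 1, writhe +2 (14 crossings)
3-colorings: 3 of 3^14, det 25 — not tricolorable
note: w = +2 (over 14 crossings) is diagram-only; (-A^3)^(-2) removes it from V


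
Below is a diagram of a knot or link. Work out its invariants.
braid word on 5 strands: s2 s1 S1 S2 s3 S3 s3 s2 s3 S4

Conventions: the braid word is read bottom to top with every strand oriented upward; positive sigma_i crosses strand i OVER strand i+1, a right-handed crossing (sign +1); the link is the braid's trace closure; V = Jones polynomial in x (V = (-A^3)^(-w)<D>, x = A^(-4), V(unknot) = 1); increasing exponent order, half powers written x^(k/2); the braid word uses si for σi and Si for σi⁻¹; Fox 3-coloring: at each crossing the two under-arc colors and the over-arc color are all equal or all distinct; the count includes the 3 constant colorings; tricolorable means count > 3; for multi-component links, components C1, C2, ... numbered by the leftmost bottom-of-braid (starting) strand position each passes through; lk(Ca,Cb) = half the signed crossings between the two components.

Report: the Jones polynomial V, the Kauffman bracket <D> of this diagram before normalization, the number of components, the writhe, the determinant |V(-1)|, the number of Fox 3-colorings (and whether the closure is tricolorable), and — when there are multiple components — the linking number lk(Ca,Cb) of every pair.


V = 1 + x + x^2 + x^3
<D> = A^-6 + A^-2 + A^2 + A^6 (w = +2)
3 components over 10 crossings, w = +2
lk(C1,C2): 0
lk(C1,C3) = 0
linking number lk(C2,C3) = +1
9 Fox colorings among 3^11, |V(-1)| = 0: tricolorable
why: the 3 component pairs carry total linking +1


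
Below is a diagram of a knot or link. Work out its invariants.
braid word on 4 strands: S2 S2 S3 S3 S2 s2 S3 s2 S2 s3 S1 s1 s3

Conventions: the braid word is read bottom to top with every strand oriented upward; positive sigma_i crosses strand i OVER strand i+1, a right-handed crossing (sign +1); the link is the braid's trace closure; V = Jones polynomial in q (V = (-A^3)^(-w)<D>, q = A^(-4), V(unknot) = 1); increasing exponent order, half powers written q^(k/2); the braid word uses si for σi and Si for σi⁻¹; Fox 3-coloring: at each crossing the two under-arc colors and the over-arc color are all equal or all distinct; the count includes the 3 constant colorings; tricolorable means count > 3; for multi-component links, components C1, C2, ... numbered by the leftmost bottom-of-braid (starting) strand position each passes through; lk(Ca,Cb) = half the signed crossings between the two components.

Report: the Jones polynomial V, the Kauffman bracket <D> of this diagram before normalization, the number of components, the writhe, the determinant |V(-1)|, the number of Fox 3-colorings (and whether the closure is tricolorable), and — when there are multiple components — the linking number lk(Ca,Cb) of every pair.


V = q^-3 + q^-2 + q^-1 + 1
<D> = -A^-9 - A^-5 - A^-1 - A^3 (w = -3)
3 components over 13 crossings, w = -3
lk(C1,C2): 0
lk(C1,C3) = 0
linking number lk(C2,C3) = -1
9 Fox colorings among 3^13, |V(-1)| = 0: tricolorable
why: w = -3 (over 13 crossings) is diagram-only; (-A^3)^(3) removes it from V


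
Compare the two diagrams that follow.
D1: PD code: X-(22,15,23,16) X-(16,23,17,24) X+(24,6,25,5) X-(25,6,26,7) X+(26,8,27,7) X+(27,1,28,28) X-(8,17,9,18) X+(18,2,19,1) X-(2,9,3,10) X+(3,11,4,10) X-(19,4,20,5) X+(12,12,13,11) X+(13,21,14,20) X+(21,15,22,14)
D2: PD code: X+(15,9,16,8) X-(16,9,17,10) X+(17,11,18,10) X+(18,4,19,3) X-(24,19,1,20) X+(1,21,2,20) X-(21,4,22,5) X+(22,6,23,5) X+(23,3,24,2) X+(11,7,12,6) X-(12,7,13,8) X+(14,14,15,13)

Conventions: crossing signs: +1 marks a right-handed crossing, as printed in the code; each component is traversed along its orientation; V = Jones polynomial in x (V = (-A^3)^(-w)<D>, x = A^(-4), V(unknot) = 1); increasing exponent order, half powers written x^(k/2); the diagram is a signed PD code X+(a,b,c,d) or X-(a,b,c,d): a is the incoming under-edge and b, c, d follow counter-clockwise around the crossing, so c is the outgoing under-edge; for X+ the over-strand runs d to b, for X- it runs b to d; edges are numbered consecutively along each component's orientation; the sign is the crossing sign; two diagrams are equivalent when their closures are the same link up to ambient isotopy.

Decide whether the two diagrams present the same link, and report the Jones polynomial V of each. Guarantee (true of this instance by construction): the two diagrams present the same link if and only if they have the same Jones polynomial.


equivalent: yes
D1 (bracket A^6; 14 crossings at w = +2): V = 1
D2 (bracket A^12; 12 crossings at w = +4): V = 1
key observation: from 14 to 12 crossings by R-moves: one link, two diagrams


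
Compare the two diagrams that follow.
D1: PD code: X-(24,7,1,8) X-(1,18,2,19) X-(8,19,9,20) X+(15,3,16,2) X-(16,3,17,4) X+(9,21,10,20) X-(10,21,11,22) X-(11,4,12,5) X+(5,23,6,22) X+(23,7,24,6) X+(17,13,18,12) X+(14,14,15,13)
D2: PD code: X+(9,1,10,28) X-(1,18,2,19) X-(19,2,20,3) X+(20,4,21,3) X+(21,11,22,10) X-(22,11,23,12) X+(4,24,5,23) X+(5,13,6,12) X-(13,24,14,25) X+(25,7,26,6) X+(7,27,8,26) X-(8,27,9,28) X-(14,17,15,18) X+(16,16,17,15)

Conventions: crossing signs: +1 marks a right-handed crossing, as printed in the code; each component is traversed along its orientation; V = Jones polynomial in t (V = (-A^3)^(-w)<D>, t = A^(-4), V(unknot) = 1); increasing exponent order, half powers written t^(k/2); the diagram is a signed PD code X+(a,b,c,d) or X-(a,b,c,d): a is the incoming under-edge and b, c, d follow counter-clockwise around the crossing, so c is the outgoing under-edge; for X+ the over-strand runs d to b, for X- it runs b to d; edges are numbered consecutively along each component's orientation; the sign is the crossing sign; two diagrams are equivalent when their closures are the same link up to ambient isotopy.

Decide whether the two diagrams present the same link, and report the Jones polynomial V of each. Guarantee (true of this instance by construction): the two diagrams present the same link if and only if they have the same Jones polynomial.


same link: no
V(D1) = 1  [12 crossings, <D> = 1, w = 0]
D2 (bracket -A^-10 + A^-6 + A^2; 14 crossings at w = +2): V = t + t^3 - t^4
note: 2 classes among 2 diagrams; unequal V(t) rules out equality


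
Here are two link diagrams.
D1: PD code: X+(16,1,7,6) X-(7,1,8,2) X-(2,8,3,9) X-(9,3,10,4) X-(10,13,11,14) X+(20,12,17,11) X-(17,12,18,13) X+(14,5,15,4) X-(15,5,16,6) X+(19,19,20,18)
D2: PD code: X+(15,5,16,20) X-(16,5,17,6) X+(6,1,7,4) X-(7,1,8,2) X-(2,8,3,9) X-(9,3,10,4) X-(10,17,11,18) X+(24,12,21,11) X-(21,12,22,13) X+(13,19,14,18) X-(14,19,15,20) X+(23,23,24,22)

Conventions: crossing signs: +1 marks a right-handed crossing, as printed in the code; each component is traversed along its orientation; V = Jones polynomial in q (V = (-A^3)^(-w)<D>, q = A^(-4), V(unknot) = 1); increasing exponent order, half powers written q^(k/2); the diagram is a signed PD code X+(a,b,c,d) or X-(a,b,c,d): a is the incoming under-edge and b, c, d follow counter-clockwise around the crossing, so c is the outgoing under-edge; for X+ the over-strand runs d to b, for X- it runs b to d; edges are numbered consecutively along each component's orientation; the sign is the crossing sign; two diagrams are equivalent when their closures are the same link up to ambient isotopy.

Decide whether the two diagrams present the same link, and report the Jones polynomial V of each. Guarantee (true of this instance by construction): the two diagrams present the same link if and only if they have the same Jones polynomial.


same link: yes
V(D1) = q^-3 + q^-2 + q^-1 + 1  [10 crossings, <D> = A^-6 + A^-2 + A^2 + A^6, w = -2]
D2 (bracket A^-6 + A^-2 + A^2 + A^6; 12 crossings at w = -2): V = q^-3 + q^-2 + q^-1 + 1
note: Reidemeister moves carry D1 (10 crossings) to D2 (12)


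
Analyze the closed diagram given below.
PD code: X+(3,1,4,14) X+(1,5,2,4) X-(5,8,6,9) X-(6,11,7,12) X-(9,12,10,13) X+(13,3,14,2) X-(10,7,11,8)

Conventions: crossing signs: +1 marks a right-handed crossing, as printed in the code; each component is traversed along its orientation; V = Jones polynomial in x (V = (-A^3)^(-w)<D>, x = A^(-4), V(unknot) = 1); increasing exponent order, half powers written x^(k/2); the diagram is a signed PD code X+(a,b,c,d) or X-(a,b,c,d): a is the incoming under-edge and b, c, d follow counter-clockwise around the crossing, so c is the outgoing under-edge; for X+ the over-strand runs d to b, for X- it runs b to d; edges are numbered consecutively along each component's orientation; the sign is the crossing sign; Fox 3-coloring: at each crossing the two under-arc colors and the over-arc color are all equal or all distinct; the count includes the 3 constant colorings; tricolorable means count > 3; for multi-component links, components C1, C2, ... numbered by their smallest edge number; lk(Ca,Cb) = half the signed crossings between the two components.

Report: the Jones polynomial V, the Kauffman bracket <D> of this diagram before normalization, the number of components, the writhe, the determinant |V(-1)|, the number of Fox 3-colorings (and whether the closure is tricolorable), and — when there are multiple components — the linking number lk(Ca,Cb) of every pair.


Jones polynomial: V(x) = -x^-3 + x^-2 - x^-1 + 3 - x + x^2 - x^3
<D> = A^-15 - A^-11 + A^-7 - 3A^-3 + A - A^5 + A^9; writhe -1
components 1, writhe -1 (7 crossings)
3-colorings: 27 of 3^7, det 9 — tricolorable
note: palindromic: swapping x for 1/x fixes V


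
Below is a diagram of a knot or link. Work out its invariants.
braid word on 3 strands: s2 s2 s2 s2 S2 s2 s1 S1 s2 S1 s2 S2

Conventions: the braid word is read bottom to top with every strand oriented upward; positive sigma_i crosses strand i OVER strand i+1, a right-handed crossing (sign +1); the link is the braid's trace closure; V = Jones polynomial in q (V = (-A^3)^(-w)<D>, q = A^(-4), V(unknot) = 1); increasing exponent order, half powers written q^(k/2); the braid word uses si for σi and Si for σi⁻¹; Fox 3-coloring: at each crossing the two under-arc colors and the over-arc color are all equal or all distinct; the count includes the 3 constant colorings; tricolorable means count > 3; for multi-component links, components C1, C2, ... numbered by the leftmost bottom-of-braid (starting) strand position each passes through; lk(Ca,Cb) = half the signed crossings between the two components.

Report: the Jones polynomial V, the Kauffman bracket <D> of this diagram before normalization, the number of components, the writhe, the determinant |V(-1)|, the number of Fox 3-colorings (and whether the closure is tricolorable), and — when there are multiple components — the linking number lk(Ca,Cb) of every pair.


V(q) = q^2 + q^4 - q^5 + q^6 - q^7
bracket: -A^-16 + A^-12 - A^-8 + A^-4 + A^4, w = +4
1 component, writhe +4, over 12 crossings
det 5, colorings 3 of 3^12 — not tricolorable
observation: V spans 5 powers of q: at least 5 crossings in any diagram


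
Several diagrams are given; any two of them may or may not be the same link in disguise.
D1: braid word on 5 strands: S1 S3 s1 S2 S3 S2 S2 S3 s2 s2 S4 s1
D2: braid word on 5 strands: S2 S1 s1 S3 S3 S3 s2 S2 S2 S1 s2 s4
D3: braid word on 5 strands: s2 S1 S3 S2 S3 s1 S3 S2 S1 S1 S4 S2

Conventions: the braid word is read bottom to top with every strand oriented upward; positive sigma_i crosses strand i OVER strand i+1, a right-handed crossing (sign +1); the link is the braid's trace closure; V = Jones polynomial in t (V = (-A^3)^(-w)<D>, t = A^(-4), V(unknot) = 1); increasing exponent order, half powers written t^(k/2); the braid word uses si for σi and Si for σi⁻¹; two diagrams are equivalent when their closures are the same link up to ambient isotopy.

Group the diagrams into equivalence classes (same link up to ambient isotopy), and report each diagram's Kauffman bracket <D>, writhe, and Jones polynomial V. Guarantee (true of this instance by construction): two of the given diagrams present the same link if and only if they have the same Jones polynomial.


classes: {D1} | {D2} | {D3}
V(D1) = -t^-6 + t^-5 - t^-4 + 2t^-3 - t^-2 + t^-1  [12 crossings, <D> = A^-8 - A^-4 + 2 - A^4 + A^8 - A^12, w = -4]
V(D2) = -t^-4 + t^-3 + t^-1  [12 crossings, <D> = A^-8 + 1 - A^4, w = -4]
V(D3) = -t^-9 + 2t^-8 - 3t^-7 + 3t^-6 - 3t^-5 + 3t^-4 - t^-3 + t^-2  (w -8, c 12, <D> = A^-16 - A^-12 + 3A^-8 - 3A^-4 + 3 - 3A^4 + 2A^8 - A^12)
insight: V(t) takes 3 values over 3 diagrams, fixing the grouping
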